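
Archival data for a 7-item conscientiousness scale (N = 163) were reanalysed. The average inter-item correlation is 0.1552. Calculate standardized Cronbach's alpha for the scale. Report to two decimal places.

Standardized α = k·r̄ / (1 + (k−1)·r̄) = 7 × 0.1552 / (1 + 6 × 0.1552)
  = 1.0864 / 1.9312 = 0.56

standardized Cronbach's alpha = 0.56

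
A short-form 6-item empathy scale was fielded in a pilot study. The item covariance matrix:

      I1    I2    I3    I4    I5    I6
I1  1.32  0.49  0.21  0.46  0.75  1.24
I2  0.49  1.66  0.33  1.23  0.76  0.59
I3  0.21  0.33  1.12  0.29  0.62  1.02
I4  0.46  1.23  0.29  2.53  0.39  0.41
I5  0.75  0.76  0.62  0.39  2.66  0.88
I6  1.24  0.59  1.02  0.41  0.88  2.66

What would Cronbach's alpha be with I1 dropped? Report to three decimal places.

Remaining items: I2, I3, I4, I5, I6 (k = 5).
Σσ²ᵢ = 1.66 + 1.12 + 2.53 + 2.66 + 2.66 = 10.63
total variance = 10.63 + 2 × 6.52 = 23.67
α (item deleted) = (5/4)·(1 − 10.63/23.67) = 0.689

α = 0.689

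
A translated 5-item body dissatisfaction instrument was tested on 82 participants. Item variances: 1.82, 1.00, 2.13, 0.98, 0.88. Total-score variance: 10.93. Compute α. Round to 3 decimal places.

Σσᵢ² = 1.82 + 1.00 + 2.13 + 0.98 + 0.88 = 6.81
α = (k/(k−1))·(1 − Σσᵢ²/total variance) = (5/4)·(1 − 6.81/10.93) = 0.471

α = 0.471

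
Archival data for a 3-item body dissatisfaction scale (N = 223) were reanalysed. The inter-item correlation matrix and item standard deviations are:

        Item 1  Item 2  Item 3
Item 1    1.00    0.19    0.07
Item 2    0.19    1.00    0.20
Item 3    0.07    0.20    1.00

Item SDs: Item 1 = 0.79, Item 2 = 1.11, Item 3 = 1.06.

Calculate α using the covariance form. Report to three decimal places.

Σσ²ᵢ = 0.79² + 1.11² + 1.06² = 2.9798
Covariances σ_ij = r_ij · s_i · s_j:
  σ(Item 1,Item 2) = 0.19 × 0.79 × 1.11 = 0.1666
  σ(Item 1,Item 3) = 0.07 × 0.79 × 1.06 = 0.0586
  σ(Item 2,Item 3) = 0.20 × 1.11 × 1.06 = 0.2353
σ²_T = Σσ²ᵢ + 2·Σσ_ij = 2.9798 + 2 × 0.4605 = 3.9008
α = (3/2)·(1 − 2.9798/3.9008) = 0.354

α = 0.354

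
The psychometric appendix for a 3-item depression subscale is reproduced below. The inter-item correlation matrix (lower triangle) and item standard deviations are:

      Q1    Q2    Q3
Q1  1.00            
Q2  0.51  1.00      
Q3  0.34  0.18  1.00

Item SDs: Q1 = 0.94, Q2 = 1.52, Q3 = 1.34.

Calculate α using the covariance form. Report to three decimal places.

Σσ²ᵢ = 0.94² + 1.52² + 1.34² = 4.9896
Covariances σ_ij = r_ij · s_i · s_j:
  σ(Q1,Q2) = 0.51 × 0.94 × 1.52 = 0.7287
  σ(Q1,Q3) = 0.34 × 0.94 × 1.34 = 0.4283
  σ(Q2,Q3) = 0.18 × 1.52 × 1.34 = 0.3666
σ²_T = Σσ²ᵢ + 2·Σσ_ij = 4.9896 + 2 × 1.5236 = 8.0368
α = (3/2)·(1 − 4.9896/8.0368) = 0.569

α = 0.569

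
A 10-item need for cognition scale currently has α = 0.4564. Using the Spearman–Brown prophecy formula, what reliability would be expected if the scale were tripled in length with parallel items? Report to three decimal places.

Length factor m = 3
α' = m·α / (1 + (m−1)·α)
   = 3 × 0.4564 / (1 + (3 − 1) × 0.4564)
   = 1.3692 / 1.9128 = 0.716

predicted reliability = 0.716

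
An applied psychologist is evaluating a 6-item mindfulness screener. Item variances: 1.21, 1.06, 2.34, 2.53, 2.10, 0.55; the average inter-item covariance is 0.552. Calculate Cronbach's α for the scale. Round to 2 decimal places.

Σσᵢ² = 1.21 + 1.06 + 2.34 + 2.53 + 2.10 + 0.55 = 9.79
Sum of the 15 distinct covariances = 15 × 0.552 = 8.280
σ²_total = Σσᵢ² + 2·Σcov = 9.79 + 2 × 8.280 = 26.350
α = (6/5)·(1 − 9.79/26.350) = 0.75

Cronbach's α = 0.75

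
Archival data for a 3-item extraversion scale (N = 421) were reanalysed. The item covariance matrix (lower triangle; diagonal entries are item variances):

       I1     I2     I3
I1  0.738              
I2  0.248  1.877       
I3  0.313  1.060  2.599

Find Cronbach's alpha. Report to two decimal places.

α = 0.58

Σσᵢ² = 0.738 + 1.877 + 2.599 = 5.214
Σ_{i<j} σ_ij = 1.621
Var(T) = 5.214 + 2 × 1.621 = 8.456
α = (k/(k−1))·(1 − Σσᵢ²/Var(T)) = (3/2)·(1 − 5.214/8.456) = 0.58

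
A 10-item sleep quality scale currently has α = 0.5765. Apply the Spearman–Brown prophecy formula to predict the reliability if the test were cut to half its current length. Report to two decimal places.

predicted reliability = 0.40

Length factor m = 1/2
α' = m·α / (1 − (1−m)·α)
   = 1/2 × 0.5765 / (1 − (1 − 1/2) × 0.5765)
   = 0.2883 / 0.7117 = 0.40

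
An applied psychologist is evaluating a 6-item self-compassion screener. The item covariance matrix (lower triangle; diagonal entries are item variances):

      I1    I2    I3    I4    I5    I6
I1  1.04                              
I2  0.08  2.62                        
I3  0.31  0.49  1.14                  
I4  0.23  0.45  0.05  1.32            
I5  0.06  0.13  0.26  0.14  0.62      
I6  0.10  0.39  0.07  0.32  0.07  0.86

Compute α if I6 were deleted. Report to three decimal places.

α = 0.494

Remaining items: I1, I2, I3, I4, I5 (k = 5).
Σσ²ᵢ = 1.04 + 2.62 + 1.14 + 1.32 + 0.62 = 6.74
σ²_T = 6.74 + 2 × 2.20 = 11.14
α (item deleted) = (5/4)·(1 − 6.74/11.14) = 0.494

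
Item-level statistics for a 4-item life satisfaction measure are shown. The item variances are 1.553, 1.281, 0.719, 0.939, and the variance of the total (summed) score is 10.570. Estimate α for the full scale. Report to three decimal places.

ΣVar(i) = 1.553 + 1.281 + 0.719 + 0.939 = 4.492
α = (k/(k−1))·(1 − ΣVar(i)/total variance) = (4/3)·(1 − 4.492/10.570) = 0.767

α = 0.767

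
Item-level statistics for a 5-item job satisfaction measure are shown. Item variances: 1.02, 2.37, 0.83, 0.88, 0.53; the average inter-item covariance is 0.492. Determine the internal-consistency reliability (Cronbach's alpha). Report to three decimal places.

sum of item variances = 1.02 + 2.37 + 0.83 + 0.88 + 0.53 = 5.63
Sum of the 10 distinct covariances = 10 × 0.492 = 4.920
σ²_T = sum of item variances + 2·Σcov = 5.63 + 2 × 4.920 = 15.470
α = (5/4)·(1 − 5.63/15.470) = 0.795

Cronbach's alpha = 0.795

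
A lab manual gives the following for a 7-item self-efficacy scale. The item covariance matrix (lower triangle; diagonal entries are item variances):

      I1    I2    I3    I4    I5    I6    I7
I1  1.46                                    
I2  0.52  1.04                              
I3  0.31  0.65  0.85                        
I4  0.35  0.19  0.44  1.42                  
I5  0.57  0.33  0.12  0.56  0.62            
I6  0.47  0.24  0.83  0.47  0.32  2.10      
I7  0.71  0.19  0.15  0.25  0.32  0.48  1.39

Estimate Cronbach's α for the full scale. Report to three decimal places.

ΣVar(i) = 1.46 + 1.04 + 0.85 + 1.42 + 0.62 + 2.10 + 1.39 = 8.88
Σ_{i<j} σ_ij = 8.47
total variance = 8.88 + 2 × 8.47 = 25.82
α = (k/(k−1))·(1 − ΣVar(i)/total variance) = (7/6)·(1 − 8.88/25.82) = 0.765

Cronbach's α = 0.765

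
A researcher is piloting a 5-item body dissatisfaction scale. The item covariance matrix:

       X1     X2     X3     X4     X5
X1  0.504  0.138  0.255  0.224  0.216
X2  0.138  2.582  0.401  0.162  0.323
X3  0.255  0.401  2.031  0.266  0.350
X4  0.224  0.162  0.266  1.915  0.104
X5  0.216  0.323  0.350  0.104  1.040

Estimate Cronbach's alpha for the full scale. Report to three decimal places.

α = 0.471

Σσᵢ² = 0.504 + 2.582 + 2.031 + 1.915 + 1.040 = 8.072
Σ_{i<j} σ_ij = 2.439
total variance = 8.072 + 2 × 2.439 = 12.950
α = (k/(k−1))·(1 − Σσᵢ²/total variance) = (5/4)·(1 − 8.072/12.950) = 0.471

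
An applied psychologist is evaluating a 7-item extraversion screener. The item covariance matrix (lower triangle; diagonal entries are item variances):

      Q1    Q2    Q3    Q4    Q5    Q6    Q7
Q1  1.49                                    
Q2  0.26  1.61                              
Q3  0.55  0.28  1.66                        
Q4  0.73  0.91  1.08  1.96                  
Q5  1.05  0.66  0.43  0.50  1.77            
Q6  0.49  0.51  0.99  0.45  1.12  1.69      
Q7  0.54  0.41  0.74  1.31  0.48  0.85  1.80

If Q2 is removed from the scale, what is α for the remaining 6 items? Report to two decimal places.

Remaining items: Q1, Q3, Q4, Q5, Q6, Q7 (k = 6).
Σσ²ᵢ = 1.49 + 1.66 + 1.96 + 1.77 + 1.69 + 1.80 = 10.37
Var(T) = 10.37 + 2 × 11.31 = 32.99
α (item deleted) = (6/5)·(1 − 10.37/32.99) = 0.82

α = 0.82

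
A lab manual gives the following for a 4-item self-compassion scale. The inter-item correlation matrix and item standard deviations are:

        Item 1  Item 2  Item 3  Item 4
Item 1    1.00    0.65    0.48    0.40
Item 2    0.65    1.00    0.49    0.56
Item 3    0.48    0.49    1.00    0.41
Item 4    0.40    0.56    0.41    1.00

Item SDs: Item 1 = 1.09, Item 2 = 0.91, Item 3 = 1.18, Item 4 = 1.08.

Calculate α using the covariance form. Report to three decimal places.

α = 0.791

Σσ²ᵢ = 1.09² + 0.91² + 1.18² + 1.08² = 4.5750
Covariances σ_ij = r_ij · s_i · s_j:
  σ(Item 1,Item 2) = 0.65 × 1.09 × 0.91 = 0.6447
  σ(Item 1,Item 3) = 0.48 × 1.09 × 1.18 = 0.6174
  σ(Item 1,Item 4) = 0.40 × 1.09 × 1.08 = 0.4709
  σ(Item 2,Item 3) = 0.49 × 0.91 × 1.18 = 0.5262
  σ(Item 2,Item 4) = 0.56 × 0.91 × 1.08 = 0.5504
  σ(Item 3,Item 4) = 0.41 × 1.18 × 1.08 = 0.5225
σ²_T = Σσ²ᵢ + 2·Σσ_ij = 4.5750 + 2 × 3.3321 = 11.2392
α = (4/3)·(1 − 4.5750/11.2392) = 0.791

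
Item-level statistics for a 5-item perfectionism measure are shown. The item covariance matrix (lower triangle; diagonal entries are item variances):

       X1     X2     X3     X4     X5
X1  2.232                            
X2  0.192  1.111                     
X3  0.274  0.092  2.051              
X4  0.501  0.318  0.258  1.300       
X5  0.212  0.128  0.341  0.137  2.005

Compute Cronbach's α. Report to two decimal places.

Σσᵢ² = 2.232 + 1.111 + 2.051 + 1.300 + 2.005 = 8.699
Sum of the distinct covariances = 2.453
Var(T) = 8.699 + 2 × 2.453 = 13.605
α = (k/(k−1))·(1 − Σσᵢ²/Var(T)) = (5/4)·(1 − 8.699/13.605) = 0.45

Cronbach's α = 0.45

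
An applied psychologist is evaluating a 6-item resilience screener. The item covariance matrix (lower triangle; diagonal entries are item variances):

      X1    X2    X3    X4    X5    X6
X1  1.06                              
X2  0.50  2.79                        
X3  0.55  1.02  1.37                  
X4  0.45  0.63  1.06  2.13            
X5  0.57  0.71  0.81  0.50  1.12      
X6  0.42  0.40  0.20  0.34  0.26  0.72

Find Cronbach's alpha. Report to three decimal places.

α = 0.776

Σσ²ᵢ = 1.06 + 2.79 + 1.37 + 2.13 + 1.12 + 0.72 = 9.19
Sum of the distinct covariances = 8.42
total variance = 9.19 + 2 × 8.42 = 26.03
α = (k/(k−1))·(1 − Σσ²ᵢ/total variance) = (6/5)·(1 − 9.19/26.03) = 0.776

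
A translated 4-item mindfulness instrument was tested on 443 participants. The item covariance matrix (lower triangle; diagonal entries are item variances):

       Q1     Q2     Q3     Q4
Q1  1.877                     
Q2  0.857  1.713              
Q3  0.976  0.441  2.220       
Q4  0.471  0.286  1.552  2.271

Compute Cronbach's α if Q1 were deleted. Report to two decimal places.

Cronbach's α = 0.64

Remaining items: Q2, Q3, Q4 (k = 3).
Σσᵢ² = 1.713 + 2.220 + 2.271 = 6.204
σ²_T = 6.204 + 2 × 2.279 = 10.762
α (item deleted) = (3/2)·(1 − 6.204/10.762) = 0.64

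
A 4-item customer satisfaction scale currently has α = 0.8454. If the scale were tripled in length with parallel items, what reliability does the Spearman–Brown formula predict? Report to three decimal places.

predicted reliability = 0.943

Length factor m = 3
α' = m·α / (1 + (m−1)·α)
   = 3 × 0.8454 / (1 + (3 − 1) × 0.8454)
   = 2.5362 / 2.6908 = 0.943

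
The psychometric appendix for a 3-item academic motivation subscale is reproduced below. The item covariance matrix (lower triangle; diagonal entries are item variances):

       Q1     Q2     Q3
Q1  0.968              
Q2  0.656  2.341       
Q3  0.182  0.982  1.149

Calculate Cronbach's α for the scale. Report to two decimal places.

Σσ²ᵢ = 0.968 + 2.341 + 1.149 = 4.458
Sum of the distinct covariances = 1.820
σ²_total = 4.458 + 2 × 1.820 = 8.098
α = (k/(k−1))·(1 − Σσ²ᵢ/σ²_total) = (3/2)·(1 − 4.458/8.098) = 0.67

Cronbach's α = 0.67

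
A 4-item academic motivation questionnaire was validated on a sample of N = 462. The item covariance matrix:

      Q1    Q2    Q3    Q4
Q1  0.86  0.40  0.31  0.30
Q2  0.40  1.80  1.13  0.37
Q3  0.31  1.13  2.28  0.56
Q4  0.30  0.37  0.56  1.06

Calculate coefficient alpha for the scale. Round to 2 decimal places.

coefficient alpha = 0.67

Σσ²ᵢ = 0.86 + 1.80 + 2.28 + 1.06 = 6.00
Sum of off-diagonal covariances = 3.07
σ²_T = 6.00 + 2 × 3.07 = 12.14
α = (k/(k−1))·(1 − Σσ²ᵢ/σ²_T) = (4/3)·(1 − 6.00/12.14) = 0.67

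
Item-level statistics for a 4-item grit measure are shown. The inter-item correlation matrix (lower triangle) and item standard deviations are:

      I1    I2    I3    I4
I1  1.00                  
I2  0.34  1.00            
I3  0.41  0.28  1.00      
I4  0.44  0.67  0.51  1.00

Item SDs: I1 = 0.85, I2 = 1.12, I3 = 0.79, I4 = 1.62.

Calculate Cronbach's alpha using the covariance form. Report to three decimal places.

Σσ²ᵢ = 0.85² + 1.12² + 0.79² + 1.62² = 5.2254
Covariances σ_ij = r_ij · s_i · s_j:
  σ(I1,I2) = 0.34 × 0.85 × 1.12 = 0.3237
  σ(I1,I3) = 0.41 × 0.85 × 0.79 = 0.2753
  σ(I1,I4) = 0.44 × 0.85 × 1.62 = 0.6059
  σ(I2,I3) = 0.28 × 1.12 × 0.79 = 0.2477
  σ(I2,I4) = 0.67 × 1.12 × 1.62 = 1.2156
  σ(I3,I4) = 0.51 × 0.79 × 1.62 = 0.6527
σ²_T = Σσ²ᵢ + 2·Σσ_ij = 5.2254 + 2 × 3.3209 = 11.8672
α = (4/3)·(1 − 5.2254/11.8672) = 0.746

α = 0.746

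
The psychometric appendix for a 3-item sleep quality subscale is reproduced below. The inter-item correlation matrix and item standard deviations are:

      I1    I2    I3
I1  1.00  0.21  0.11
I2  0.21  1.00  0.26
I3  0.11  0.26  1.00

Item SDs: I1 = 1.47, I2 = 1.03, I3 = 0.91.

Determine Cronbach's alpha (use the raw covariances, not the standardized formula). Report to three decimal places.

Σσ²ᵢ = 1.47² + 1.03² + 0.91² = 4.0499
Covariances σ_ij = r_ij · s_i · s_j:
  σ(I1,I2) = 0.21 × 1.47 × 1.03 = 0.3180
  σ(I1,I3) = 0.11 × 1.47 × 0.91 = 0.1471
  σ(I2,I3) = 0.26 × 1.03 × 0.91 = 0.2437
σ²_T = Σσ²ᵢ + 2·Σσ_ij = 4.0499 + 2 × 0.7088 = 5.4675
α = (3/2)·(1 − 4.0499/5.4675) = 0.389

Cronbach's alpha = 0.389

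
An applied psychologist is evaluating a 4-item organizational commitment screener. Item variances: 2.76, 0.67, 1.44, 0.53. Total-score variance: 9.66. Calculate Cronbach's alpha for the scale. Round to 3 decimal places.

ΣVar(i) = 2.76 + 0.67 + 1.44 + 0.53 = 5.40
α = (k/(k−1))·(1 − ΣVar(i)/σ²_T) = (4/3)·(1 − 5.40/9.66) = 0.588

Cronbach's alpha = 0.588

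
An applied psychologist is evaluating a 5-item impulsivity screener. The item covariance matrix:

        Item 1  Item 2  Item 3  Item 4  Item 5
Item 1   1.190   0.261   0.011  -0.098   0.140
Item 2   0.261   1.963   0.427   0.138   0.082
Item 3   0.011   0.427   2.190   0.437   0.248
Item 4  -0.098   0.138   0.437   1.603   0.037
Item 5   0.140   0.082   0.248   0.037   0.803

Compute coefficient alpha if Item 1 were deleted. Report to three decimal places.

Remaining items: Item 2, Item 3, Item 4, Item 5 (k = 4).
Σσ²ᵢ = 1.963 + 2.190 + 1.603 + 0.803 = 6.559
σ²_T = 6.559 + 2 × 1.369 = 9.297
α (item deleted) = (4/3)·(1 − 6.559/9.297) = 0.393

coefficient alpha = 0.393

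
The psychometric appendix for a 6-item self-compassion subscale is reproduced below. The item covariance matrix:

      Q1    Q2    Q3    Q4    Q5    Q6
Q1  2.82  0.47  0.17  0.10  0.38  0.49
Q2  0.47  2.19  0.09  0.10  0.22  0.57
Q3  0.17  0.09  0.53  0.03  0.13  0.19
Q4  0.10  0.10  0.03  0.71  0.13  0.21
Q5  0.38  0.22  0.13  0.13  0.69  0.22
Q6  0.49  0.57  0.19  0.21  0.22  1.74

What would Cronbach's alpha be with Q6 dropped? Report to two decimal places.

α = 0.43

Remaining items: Q1, Q2, Q3, Q4, Q5 (k = 5).
ΣVar(i) = 2.82 + 2.19 + 0.53 + 0.71 + 0.69 = 6.94
σ²_T = 6.94 + 2 × 1.82 = 10.58
α (item deleted) = (5/4)·(1 − 6.94/10.58) = 0.43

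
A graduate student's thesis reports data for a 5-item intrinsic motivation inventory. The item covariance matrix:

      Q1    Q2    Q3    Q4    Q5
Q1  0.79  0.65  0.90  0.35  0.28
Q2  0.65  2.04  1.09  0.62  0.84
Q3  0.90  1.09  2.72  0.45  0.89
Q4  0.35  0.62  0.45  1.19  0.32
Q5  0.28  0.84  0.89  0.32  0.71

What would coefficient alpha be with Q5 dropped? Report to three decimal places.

Remaining items: Q1, Q2, Q3, Q4 (k = 4).
ΣVar(i) = 0.79 + 2.04 + 2.72 + 1.19 = 6.74
total variance = 6.74 + 2 × 4.06 = 14.86
α (item deleted) = (4/3)·(1 − 6.74/14.86) = 0.729

coefficient alpha = 0.729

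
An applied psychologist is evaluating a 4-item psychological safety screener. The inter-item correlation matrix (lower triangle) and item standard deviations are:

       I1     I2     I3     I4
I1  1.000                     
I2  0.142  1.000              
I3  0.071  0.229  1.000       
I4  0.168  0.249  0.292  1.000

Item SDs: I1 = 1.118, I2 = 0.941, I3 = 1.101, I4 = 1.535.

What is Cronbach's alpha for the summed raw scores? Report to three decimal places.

α = 0.482

Σσ²ᵢ = 1.118² + 0.941² + 1.101² + 1.535² = 5.7038
Covariances σ_ij = r_ij · s_i · s_j:
  σ(I1,I2) = 0.142 × 1.118 × 0.941 = 0.1494
  σ(I1,I3) = 0.071 × 1.118 × 1.101 = 0.0874
  σ(I1,I4) = 0.168 × 1.118 × 1.535 = 0.2883
  σ(I2,I3) = 0.229 × 0.941 × 1.101 = 0.2373
  σ(I2,I4) = 0.249 × 0.941 × 1.535 = 0.3597
  σ(I3,I4) = 0.292 × 1.101 × 1.535 = 0.4935
σ²_T = Σσ²ᵢ + 2·Σσ_ij = 5.7038 + 2 × 1.6156 = 8.9350
α = (4/3)·(1 − 5.7038/8.9350) = 0.482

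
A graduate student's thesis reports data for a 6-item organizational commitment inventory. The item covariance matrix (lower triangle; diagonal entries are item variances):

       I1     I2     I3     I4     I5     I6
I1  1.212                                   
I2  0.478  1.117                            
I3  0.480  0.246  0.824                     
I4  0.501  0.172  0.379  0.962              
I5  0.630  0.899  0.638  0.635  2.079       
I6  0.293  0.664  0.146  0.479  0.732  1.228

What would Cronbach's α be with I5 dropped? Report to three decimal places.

Remaining items: I1, I2, I3, I4, I6 (k = 5).
Σσᵢ² = 1.212 + 1.117 + 0.824 + 0.962 + 1.228 = 5.343
total variance = 5.343 + 2 × 3.838 = 13.019
α (item deleted) = (5/4)·(1 − 5.343/13.019) = 0.737

Cronbach's α = 0.737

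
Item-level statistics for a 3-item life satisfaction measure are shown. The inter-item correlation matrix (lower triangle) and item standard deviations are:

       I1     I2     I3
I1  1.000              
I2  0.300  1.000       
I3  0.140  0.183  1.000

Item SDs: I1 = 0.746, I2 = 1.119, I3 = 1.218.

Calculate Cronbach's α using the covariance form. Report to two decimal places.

Σσ²ᵢ = 0.746² + 1.119² + 1.218² = 3.2922
Covariances σ_ij = r_ij · s_i · s_j:
  σ(I1,I2) = 0.300 × 0.746 × 1.119 = 0.2504
  σ(I1,I3) = 0.140 × 0.746 × 1.218 = 0.1272
  σ(I2,I3) = 0.183 × 1.119 × 1.218 = 0.2494
σ²_T = Σσ²ᵢ + 2·Σσ_ij = 3.2922 + 2 × 0.6270 = 4.5462
α = (3/2)·(1 − 3.2922/4.5462) = 0.41

Cronbach's α = 0.41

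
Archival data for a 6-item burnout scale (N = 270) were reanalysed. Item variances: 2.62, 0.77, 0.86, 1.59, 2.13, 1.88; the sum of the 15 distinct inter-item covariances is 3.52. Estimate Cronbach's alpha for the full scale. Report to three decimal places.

Cronbach's alpha = 0.500

Σσᵢ² = 2.62 + 0.77 + 0.86 + 1.59 + 2.13 + 1.88 = 9.85
Sum of distinct covariances = 3.52
Var(T) = Σσᵢ² + 2·Σcov = 9.85 + 2 × 3.52 = 16.89
α = (6/5)·(1 − 9.85/16.89) = 0.500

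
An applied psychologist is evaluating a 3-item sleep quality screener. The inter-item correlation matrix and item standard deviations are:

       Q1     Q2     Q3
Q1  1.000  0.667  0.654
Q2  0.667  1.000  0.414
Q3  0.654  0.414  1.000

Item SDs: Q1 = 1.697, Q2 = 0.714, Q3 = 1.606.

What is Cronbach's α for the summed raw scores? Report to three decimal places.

Cronbach's α = 0.760

Σσ²ᵢ = 1.697² + 0.714² + 1.606² = 5.9688
Covariances σ_ij = r_ij · s_i · s_j:
  σ(Q1,Q2) = 0.667 × 1.697 × 0.714 = 0.8082
  σ(Q1,Q3) = 0.654 × 1.697 × 1.606 = 1.7824
  σ(Q2,Q3) = 0.414 × 0.714 × 1.606 = 0.4747
σ²_T = Σσ²ᵢ + 2·Σσ_ij = 5.9688 + 2 × 3.0653 = 12.0994
α = (3/2)·(1 − 5.9688/12.0994) = 0.760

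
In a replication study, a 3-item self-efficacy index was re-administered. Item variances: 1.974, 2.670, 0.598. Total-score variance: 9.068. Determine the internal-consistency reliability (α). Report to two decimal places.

ΣVar(i) = 1.974 + 2.670 + 0.598 = 5.242
α = (k/(k−1))·(1 − ΣVar(i)/σ²_T) = (3/2)·(1 − 5.242/9.068) = 0.63

α = 0.63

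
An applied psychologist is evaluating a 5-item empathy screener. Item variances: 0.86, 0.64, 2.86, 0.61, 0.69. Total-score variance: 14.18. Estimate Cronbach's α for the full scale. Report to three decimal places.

ΣVar(i) = 0.86 + 0.64 + 2.86 + 0.61 + 0.69 = 5.66
α = (k/(k−1))·(1 − ΣVar(i)/σ²_T) = (5/4)·(1 − 5.66/14.18) = 0.751

Cronbach's α = 0.751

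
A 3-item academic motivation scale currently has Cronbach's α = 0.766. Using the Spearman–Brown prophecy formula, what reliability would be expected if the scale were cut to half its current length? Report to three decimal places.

Length factor m = 1/2
α' = m·α / (1 − (1−m)·α)
   = 1/2 × 0.766 / (1 − (1 − 1/2) × 0.766)
   = 0.3830 / 0.6170 = 0.621

predicted reliability = 0.621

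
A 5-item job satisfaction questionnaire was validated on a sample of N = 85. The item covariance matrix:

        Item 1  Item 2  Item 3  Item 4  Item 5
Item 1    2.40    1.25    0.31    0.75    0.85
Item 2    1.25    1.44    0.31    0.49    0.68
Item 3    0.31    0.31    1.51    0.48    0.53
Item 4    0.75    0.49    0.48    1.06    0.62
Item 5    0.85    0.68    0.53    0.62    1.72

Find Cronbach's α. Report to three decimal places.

Σσᵢ² = 2.40 + 1.44 + 1.51 + 1.06 + 1.72 = 8.13
Sum of off-diagonal covariances = 6.27
Var(T) = 8.13 + 2 × 6.27 = 20.67
α = (k/(k−1))·(1 − Σσᵢ²/Var(T)) = (5/4)·(1 − 8.13/20.67) = 0.758

Cronbach's α = 0.758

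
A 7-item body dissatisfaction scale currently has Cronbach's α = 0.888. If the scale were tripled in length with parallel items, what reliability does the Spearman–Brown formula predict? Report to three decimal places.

predicted reliability = 0.960

Length factor m = 3
α' = m·α / (1 + (m−1)·α)
   = 3 × 0.888 / (1 + (3 − 1) × 0.888)
   = 2.6640 / 2.7760 = 0.960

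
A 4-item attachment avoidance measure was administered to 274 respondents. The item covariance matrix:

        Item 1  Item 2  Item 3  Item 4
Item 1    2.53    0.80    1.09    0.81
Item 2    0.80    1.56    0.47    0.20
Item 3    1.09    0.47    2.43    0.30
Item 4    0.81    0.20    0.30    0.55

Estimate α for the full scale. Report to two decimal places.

Σσ²ᵢ = 2.53 + 1.56 + 2.43 + 0.55 = 7.07
Sum of the distinct covariances = 3.67
total variance = 7.07 + 2 × 3.67 = 14.41
α = (k/(k−1))·(1 − Σσ²ᵢ/total variance) = (4/3)·(1 − 7.07/14.41) = 0.68

α = 0.68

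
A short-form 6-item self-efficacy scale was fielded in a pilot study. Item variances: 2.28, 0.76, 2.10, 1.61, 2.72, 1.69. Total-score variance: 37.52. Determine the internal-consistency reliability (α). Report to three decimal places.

α = 0.843

ΣVar(i) = 2.28 + 0.76 + 2.10 + 1.61 + 2.72 + 1.69 = 11.16
α = (k/(k−1))·(1 − ΣVar(i)/Var(T)) = (6/5)·(1 − 11.16/37.52) = 0.843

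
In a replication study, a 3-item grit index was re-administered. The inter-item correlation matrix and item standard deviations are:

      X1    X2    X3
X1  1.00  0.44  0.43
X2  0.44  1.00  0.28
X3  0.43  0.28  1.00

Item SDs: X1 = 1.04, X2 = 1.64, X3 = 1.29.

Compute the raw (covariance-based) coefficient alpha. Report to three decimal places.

coefficient alpha = 0.621

Σσ²ᵢ = 1.04² + 1.64² + 1.29² = 5.4353
Covariances σ_ij = r_ij · s_i · s_j:
  σ(X1,X2) = 0.44 × 1.04 × 1.64 = 0.7505
  σ(X1,X3) = 0.43 × 1.04 × 1.29 = 0.5769
  σ(X2,X3) = 0.28 × 1.64 × 1.29 = 0.5924
σ²_T = Σσ²ᵢ + 2·Σσ_ij = 5.4353 + 2 × 1.9198 = 9.2749
α = (3/2)·(1 − 5.4353/9.2749) = 0.621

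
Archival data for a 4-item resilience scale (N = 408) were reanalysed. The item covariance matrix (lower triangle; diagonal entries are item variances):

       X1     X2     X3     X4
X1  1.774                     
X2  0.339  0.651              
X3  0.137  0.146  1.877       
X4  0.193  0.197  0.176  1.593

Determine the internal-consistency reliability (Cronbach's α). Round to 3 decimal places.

sum of item variances = 1.774 + 0.651 + 1.877 + 1.593 = 5.895
Σ_{i<j} σ_ij = 1.188
total variance = 5.895 + 2 × 1.188 = 8.271
α = (k/(k−1))·(1 − sum of item variances/total variance) = (4/3)·(1 − 5.895/8.271) = 0.383

Cronbach's α = 0.383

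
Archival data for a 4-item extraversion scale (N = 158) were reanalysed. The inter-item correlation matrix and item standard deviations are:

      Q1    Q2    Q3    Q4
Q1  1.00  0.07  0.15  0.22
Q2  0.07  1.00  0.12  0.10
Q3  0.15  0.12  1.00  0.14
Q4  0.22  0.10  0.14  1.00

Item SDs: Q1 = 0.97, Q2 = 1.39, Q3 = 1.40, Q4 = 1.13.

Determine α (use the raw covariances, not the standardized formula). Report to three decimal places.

Σσ²ᵢ = 0.97² + 1.39² + 1.40² + 1.13² = 6.1099
Covariances σ_ij = r_ij · s_i · s_j:
  σ(Q1,Q2) = 0.07 × 0.97 × 1.39 = 0.0944
  σ(Q1,Q3) = 0.15 × 0.97 × 1.40 = 0.2037
  σ(Q1,Q4) = 0.22 × 0.97 × 1.13 = 0.2411
  σ(Q2,Q3) = 0.12 × 1.39 × 1.40 = 0.2335
  σ(Q2,Q4) = 0.10 × 1.39 × 1.13 = 0.1571
  σ(Q3,Q4) = 0.14 × 1.40 × 1.13 = 0.2215
σ²_T = Σσ²ᵢ + 2·Σσ_ij = 6.1099 + 2 × 1.1513 = 8.4125
α = (4/3)·(1 − 6.1099/8.4125) = 0.365

α = 0.365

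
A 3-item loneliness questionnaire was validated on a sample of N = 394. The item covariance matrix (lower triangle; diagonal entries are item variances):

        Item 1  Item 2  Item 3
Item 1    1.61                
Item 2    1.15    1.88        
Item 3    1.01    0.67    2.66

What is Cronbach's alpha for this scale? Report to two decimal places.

Σσᵢ² = 1.61 + 1.88 + 2.66 = 6.15
Sum of the distinct covariances = 2.83
Var(T) = 6.15 + 2 × 2.83 = 11.81
α = (k/(k−1))·(1 − Σσᵢ²/Var(T)) = (3/2)·(1 − 6.15/11.81) = 0.72

Cronbach's alpha = 0.72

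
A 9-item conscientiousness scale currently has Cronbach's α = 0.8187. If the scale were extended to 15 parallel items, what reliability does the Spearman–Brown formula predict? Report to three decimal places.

predicted reliability = 0.883

Length factor m = 15/9 = 1.6667
α' = m·α / (1 + (m−1)·α)
   = 15/9 × 0.8187 / (1 + (15/9 − 1) × 0.8187)
   = 1.3645 / 1.5458 = 0.883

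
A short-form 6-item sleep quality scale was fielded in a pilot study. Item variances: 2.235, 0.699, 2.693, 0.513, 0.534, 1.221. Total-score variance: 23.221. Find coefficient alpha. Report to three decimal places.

ΣVar(i) = 2.235 + 0.699 + 2.693 + 0.513 + 0.534 + 1.221 = 7.895
α = (k/(k−1))·(1 − ΣVar(i)/Var(T)) = (6/5)·(1 − 7.895/23.221) = 0.792

α = 0.792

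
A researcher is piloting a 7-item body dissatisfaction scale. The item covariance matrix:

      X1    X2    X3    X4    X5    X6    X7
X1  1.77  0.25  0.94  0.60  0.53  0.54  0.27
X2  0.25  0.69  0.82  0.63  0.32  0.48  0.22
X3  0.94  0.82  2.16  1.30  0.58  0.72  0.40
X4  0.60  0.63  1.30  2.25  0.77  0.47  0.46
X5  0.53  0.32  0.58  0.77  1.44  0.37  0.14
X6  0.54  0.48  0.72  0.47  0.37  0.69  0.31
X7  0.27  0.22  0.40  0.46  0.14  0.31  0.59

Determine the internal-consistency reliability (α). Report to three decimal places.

α = 0.815

Σσᵢ² = 1.77 + 0.69 + 2.16 + 2.25 + 1.44 + 0.69 + 0.59 = 9.59
Σ_{i<j} σ_ij = 11.12
Var(T) = 9.59 + 2 × 11.12 = 31.83
α = (k/(k−1))·(1 − Σσᵢ²/Var(T)) = (7/6)·(1 − 9.59/31.83) = 0.815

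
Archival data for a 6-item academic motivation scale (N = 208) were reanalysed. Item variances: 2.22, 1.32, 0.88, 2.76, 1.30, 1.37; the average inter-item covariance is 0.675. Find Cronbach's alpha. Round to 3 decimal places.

α = 0.807

sum of item variances = 2.22 + 1.32 + 0.88 + 2.76 + 1.30 + 1.37 = 9.85
Sum of the 15 distinct covariances = 15 × 0.675 = 10.125
Var(T) = sum of item variances + 2·Σcov = 9.85 + 2 × 10.125 = 30.100
α = (6/5)·(1 − 9.85/30.100) = 0.807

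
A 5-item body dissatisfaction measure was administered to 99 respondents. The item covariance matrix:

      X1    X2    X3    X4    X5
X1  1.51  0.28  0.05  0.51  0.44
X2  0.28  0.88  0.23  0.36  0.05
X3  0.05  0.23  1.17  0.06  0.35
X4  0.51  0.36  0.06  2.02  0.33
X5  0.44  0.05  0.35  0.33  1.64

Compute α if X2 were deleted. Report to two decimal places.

α = 0.47

Remaining items: X1, X3, X4, X5 (k = 4).
ΣVar(i) = 1.51 + 1.17 + 2.02 + 1.64 = 6.34
Var(T) = 6.34 + 2 × 1.74 = 9.82
α (item deleted) = (4/3)·(1 − 6.34/9.82) = 0.47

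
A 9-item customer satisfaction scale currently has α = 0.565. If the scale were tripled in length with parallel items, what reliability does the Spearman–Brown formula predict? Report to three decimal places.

predicted reliability = 0.796

Length factor m = 3
α' = m·α / (1 + (m−1)·α)
   = 3 × 0.565 / (1 + (3 − 1) × 0.565)
   = 1.6950 / 2.1300 = 0.796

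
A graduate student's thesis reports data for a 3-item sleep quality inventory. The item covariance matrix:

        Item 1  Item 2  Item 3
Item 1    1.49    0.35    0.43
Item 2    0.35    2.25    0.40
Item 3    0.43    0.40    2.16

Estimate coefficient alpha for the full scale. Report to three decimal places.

Σσᵢ² = 1.49 + 2.25 + 2.16 = 5.90
Σ_{i<j} σ_ij = 1.18
Var(T) = 5.90 + 2 × 1.18 = 8.26
α = (k/(k−1))·(1 − Σσᵢ²/Var(T)) = (3/2)·(1 − 5.90/8.26) = 0.429

α = 0.429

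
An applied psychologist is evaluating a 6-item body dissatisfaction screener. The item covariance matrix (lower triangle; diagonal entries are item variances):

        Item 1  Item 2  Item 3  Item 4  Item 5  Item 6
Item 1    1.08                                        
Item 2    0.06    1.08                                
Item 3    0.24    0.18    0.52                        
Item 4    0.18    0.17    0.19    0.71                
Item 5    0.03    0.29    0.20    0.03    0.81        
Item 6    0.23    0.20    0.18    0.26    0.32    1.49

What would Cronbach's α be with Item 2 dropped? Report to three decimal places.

Remaining items: Item 1, Item 3, Item 4, Item 5, Item 6 (k = 5).
Σσ²ᵢ = 1.08 + 0.52 + 0.71 + 0.81 + 1.49 = 4.61
σ²_T = 4.61 + 2 × 1.86 = 8.33
α (item deleted) = (5/4)·(1 − 4.61/8.33) = 0.558

Cronbach's α = 0.558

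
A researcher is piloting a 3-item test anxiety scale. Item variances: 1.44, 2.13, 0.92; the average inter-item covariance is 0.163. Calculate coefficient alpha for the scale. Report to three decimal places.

α = 0.268

Σσᵢ² = 1.44 + 2.13 + 0.92 = 4.49
Sum of the 3 distinct covariances = 3 × 0.163 = 0.489
σ²_T = Σσᵢ² + 2·Σcov = 4.49 + 2 × 0.489 = 5.468
α = (3/2)·(1 − 4.49/5.468) = 0.268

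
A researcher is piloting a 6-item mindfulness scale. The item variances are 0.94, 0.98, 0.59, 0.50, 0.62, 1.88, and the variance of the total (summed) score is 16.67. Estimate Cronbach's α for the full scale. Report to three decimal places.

α = 0.803

ΣVar(i) = 0.94 + 0.98 + 0.59 + 0.50 + 0.62 + 1.88 = 5.51
α = (k/(k−1))·(1 − ΣVar(i)/total variance) = (6/5)·(1 − 5.51/16.67) = 0.803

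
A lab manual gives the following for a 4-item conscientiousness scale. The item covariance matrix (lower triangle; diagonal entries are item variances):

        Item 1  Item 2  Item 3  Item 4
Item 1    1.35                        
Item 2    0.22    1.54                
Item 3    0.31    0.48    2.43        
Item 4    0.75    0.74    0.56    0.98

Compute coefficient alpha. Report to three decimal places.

Σσᵢ² = 1.35 + 1.54 + 2.43 + 0.98 = 6.30
Σ_{i<j} σ_ij = 3.06
total variance = 6.30 + 2 × 3.06 = 12.42
α = (k/(k−1))·(1 − Σσᵢ²/total variance) = (4/3)·(1 − 6.30/12.42) = 0.657

α = 0.657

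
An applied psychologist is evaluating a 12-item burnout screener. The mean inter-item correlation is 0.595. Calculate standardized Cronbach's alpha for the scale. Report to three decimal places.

Standardized α = k·r̄ / (1 + (k−1)·r̄) = 12 × 0.595 / (1 + 11 × 0.595)
  = 7.1400 / 7.5450 = 0.946

standardized Cronbach's alpha = 0.946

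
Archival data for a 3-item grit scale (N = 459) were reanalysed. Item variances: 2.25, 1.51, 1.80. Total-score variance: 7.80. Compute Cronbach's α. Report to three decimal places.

α = 0.431

ΣVar(i) = 2.25 + 1.51 + 1.80 = 5.56
α = (k/(k−1))·(1 − ΣVar(i)/Var(T)) = (3/2)·(1 − 5.56/7.80) = 0.431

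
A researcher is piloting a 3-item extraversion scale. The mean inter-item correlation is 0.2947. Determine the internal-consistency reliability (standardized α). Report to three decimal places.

standardized α = 0.556

Standardized α = k·r̄ / (1 + (k−1)·r̄) = 3 × 0.2947 / (1 + 2 × 0.2947)
  = 0.8841 / 1.5894 = 0.556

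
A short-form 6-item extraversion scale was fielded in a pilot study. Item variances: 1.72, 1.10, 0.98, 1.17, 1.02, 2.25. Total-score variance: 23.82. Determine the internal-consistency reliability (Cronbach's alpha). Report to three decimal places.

α = 0.785

Σσᵢ² = 1.72 + 1.10 + 0.98 + 1.17 + 1.02 + 2.25 = 8.24
α = (k/(k−1))·(1 − Σσᵢ²/Var(T)) = (6/5)·(1 − 8.24/23.82) = 0.785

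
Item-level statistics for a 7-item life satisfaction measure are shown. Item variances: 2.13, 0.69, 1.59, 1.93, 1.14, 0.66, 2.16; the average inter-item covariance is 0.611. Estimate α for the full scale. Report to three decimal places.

α = 0.833

ΣVar(i) = 2.13 + 0.69 + 1.59 + 1.93 + 1.14 + 0.66 + 2.16 = 10.30
Sum of the 21 distinct covariances = 21 × 0.611 = 12.831
σ²_T = ΣVar(i) + 2·Σcov = 10.30 + 2 × 12.831 = 35.962
α = (7/6)·(1 − 10.30/35.962) = 0.833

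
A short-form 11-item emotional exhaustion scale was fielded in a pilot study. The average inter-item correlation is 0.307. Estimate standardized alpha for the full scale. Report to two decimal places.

Standardized α = k·r̄ / (1 + (k−1)·r̄) = 11 × 0.307 / (1 + 10 × 0.307)
  = 3.3770 / 4.0700 = 0.83

α = 0.83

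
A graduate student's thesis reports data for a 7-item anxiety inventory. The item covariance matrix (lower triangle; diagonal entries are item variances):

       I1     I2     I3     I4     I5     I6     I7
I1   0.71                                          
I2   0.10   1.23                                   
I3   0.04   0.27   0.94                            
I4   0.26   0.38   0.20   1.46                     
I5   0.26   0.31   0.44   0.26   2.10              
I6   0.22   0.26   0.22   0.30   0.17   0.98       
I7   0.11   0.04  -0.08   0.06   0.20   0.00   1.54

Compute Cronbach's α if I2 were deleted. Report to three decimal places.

Cronbach's α = 0.489

Remaining items: I1, I3, I4, I5, I6, I7 (k = 6).
Σσᵢ² = 0.71 + 0.94 + 1.46 + 2.10 + 0.98 + 1.54 = 7.73
Var(T) = 7.73 + 2 × 2.66 = 13.05
α (item deleted) = (6/5)·(1 − 7.73/13.05) = 0.489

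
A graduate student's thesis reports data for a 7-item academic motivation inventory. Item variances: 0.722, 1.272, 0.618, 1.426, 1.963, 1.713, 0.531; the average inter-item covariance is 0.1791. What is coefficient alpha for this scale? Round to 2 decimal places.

coefficient alpha = 0.56

ΣVar(i) = 0.722 + 1.272 + 0.618 + 1.426 + 1.963 + 1.713 + 0.531 = 8.245
Sum of the 21 distinct covariances = 21 × 0.1791 = 3.7611
total variance = ΣVar(i) + 2·Σcov = 8.245 + 2 × 3.7611 = 15.7672
α = (7/6)·(1 − 8.245/15.7672) = 0.56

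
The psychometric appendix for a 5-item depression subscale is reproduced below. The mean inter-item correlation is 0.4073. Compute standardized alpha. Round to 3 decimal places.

α = 0.775

Standardized α = k·r̄ / (1 + (k−1)·r̄) = 5 × 0.4073 / (1 + 4 × 0.4073)
  = 2.0365 / 2.6292 = 0.775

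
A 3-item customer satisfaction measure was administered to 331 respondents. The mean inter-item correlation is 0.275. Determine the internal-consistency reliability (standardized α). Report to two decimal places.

standardized α = 0.53

Standardized α = k·r̄ / (1 + (k−1)·r̄) = 3 × 0.275 / (1 + 2 × 0.275)
  = 0.8250 / 1.5500 = 0.53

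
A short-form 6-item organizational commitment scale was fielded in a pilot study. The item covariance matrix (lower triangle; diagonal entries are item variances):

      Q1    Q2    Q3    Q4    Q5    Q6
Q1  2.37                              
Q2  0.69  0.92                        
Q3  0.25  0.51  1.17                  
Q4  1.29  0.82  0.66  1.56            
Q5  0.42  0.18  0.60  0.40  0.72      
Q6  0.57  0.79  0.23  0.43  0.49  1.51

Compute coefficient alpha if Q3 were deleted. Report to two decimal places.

coefficient alpha = 0.79

Remaining items: Q1, Q2, Q4, Q5, Q6 (k = 5).
ΣVar(i) = 2.37 + 0.92 + 1.56 + 0.72 + 1.51 = 7.08
σ²_total = 7.08 + 2 × 6.08 = 19.24
α (item deleted) = (5/4)·(1 − 7.08/19.24) = 0.79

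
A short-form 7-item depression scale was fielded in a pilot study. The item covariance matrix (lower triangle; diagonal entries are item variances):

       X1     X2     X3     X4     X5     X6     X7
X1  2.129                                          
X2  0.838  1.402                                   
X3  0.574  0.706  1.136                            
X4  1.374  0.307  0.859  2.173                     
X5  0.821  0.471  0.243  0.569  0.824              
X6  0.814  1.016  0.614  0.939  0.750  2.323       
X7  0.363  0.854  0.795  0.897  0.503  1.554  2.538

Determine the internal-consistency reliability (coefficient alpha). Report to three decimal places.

Σσᵢ² = 2.129 + 1.402 + 1.136 + 2.173 + 0.824 + 2.323 + 2.538 = 12.525
Σ_{i<j} σ_ij = 15.861
σ²_total = 12.525 + 2 × 15.861 = 44.247
α = (k/(k−1))·(1 − Σσᵢ²/σ²_total) = (7/6)·(1 − 12.525/44.247) = 0.836

α = 0.836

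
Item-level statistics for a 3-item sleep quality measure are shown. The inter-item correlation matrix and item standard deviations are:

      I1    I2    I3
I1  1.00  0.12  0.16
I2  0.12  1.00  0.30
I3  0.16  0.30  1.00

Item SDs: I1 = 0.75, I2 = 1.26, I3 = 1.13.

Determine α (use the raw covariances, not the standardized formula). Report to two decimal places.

Σσ²ᵢ = 0.75² + 1.26² + 1.13² = 3.4270
Covariances σ_ij = r_ij · s_i · s_j:
  σ(I1,I2) = 0.12 × 0.75 × 1.26 = 0.1134
  σ(I1,I3) = 0.16 × 0.75 × 1.13 = 0.1356
  σ(I2,I3) = 0.30 × 1.26 × 1.13 = 0.4271
σ²_T = Σσ²ᵢ + 2·Σσ_ij = 3.4270 + 2 × 0.6761 = 4.7792
α = (3/2)·(1 − 3.4270/4.7792) = 0.42

α = 0.42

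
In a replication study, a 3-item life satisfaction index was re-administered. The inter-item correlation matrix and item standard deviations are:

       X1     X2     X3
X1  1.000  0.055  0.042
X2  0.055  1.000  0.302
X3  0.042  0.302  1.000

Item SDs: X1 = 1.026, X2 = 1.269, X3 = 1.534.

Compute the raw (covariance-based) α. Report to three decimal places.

Σσ²ᵢ = 1.026² + 1.269² + 1.534² = 5.0162
Covariances σ_ij = r_ij · s_i · s_j:
  σ(X1,X2) = 0.055 × 1.026 × 1.269 = 0.0716
  σ(X1,X3) = 0.042 × 1.026 × 1.534 = 0.0661
  σ(X2,X3) = 0.302 × 1.269 × 1.534 = 0.5879
σ²_T = Σσ²ᵢ + 2·Σσ_ij = 5.0162 + 2 × 0.7256 = 6.4674
α = (3/2)·(1 − 5.0162/6.4674) = 0.337

α = 0.337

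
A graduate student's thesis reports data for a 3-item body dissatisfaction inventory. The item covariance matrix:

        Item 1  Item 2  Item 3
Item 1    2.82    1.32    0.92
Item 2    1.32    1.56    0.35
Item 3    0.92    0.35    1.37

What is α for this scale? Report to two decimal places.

Σσᵢ² = 2.82 + 1.56 + 1.37 = 5.75
Sum of off-diagonal covariances = 2.59
σ²_total = 5.75 + 2 × 2.59 = 10.93
α = (k/(k−1))·(1 − Σσᵢ²/σ²_total) = (3/2)·(1 − 5.75/10.93) = 0.71

α = 0.71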